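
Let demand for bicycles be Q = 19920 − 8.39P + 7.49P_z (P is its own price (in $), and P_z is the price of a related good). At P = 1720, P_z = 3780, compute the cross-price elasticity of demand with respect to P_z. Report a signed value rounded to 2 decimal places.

0.84

At the given values, Q = 19920 − 8.39(1720) + 7.49(3780) = 33801.4.
∂Q/∂P_z = 7.49.
E = (7.49) × (3780/33801.4) = 0.8376…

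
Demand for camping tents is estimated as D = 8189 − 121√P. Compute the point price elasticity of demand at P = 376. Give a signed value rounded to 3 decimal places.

dD/dP = −121/(2√P) = -3.12005. At P = 376, D = 5842.72.
Ed = (dD/dP)·(P/D) = (-3.12005) × (376/5842.72) = -0.20078…

-0.201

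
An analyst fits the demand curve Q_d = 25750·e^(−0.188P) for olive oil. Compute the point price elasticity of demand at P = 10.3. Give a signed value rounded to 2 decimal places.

dQ_d/dP = −0.188·Q_d = -698.18. At P = 10.3, Q_d = 3713.72.
Ed = (dQ_d/dP)·(P/Q_d) = (-698.18) × (10.3/3713.72) = -1.9364

-1.94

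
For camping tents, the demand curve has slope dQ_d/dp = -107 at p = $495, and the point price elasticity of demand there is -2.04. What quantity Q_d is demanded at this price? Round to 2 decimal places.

Ed = (dQ_d/dp)·(p/Q_d) ⇒ Q_d = (dQ_d/dp)·p/Ed = (-107)·495/(-2.04) = 25963.2352…

25963.24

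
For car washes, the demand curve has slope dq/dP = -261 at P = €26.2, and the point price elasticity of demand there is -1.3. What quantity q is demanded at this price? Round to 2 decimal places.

5260.15

Ed = (dq/dP)·(P/q) ⇒ q = (dq/dP)·P/Ed = (-261)·26.2/(-1.3) = 5260.1538…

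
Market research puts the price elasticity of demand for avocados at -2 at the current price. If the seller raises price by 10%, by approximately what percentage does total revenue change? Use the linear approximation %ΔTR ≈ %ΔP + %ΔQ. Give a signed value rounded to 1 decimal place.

%ΔQ ≈ Ed × %ΔP = (-2) × (+10%) = -20.0000%
%ΔTR ≈ %ΔP + %ΔQ = (+10%) + (-20.0000%) = -10.0000%

-10.0%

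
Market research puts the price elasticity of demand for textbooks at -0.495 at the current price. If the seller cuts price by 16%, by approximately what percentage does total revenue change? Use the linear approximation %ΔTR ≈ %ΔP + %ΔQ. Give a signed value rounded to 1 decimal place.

%ΔQ ≈ Ed × %ΔP = (-0.495) × (-16%) = +7.9200%
%ΔTR ≈ %ΔP + %ΔQ = (-16%) + (+7.9200%) = -8.0800%

-8.1%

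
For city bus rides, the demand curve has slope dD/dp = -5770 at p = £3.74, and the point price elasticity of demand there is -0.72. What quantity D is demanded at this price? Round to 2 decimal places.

29971.94

Ed = (dD/dp)·(p/D) ⇒ D = (dD/dp)·p/Ed = (-5770)·3.74/(-0.72) = 29971.9444…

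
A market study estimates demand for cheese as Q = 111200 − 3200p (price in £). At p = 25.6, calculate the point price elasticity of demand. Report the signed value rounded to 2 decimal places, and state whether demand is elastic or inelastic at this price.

-2.80; elastic

dQ/dp = −3200. At p = 25.6, Q = 111200 − 3200(25.6) = 29280.
Ed = (dQ/dp)·(p/Q) = −3200 × (25.6/29280) = -2.7978…
|Ed| = 2.80 > 1, so demand is elastic.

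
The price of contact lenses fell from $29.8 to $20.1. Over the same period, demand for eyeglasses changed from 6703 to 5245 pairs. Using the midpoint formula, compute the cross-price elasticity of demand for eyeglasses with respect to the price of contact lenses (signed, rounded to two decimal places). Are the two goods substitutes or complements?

%ΔQ_{eyeglasses} = (5245 − 6703)/avg = -1458/5974 = -0.244057…
%ΔP_{contact lenses} = (20.1 − 29.8)/avg = -9.7/24.95 = -0.388777…
E_cross = (-1458/5974) / (-9.7/24.95) = 0.6277…
E_cross > 0 ⇒ the goods are substitutes.

0.63; substitutes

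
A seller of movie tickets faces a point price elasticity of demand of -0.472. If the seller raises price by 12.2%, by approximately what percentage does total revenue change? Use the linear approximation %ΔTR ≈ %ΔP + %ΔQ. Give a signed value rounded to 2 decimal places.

+6.44%

%ΔQ ≈ Ed × %ΔP = (-0.472) × (+12.2%) = -5.7584%
%ΔTR ≈ %ΔP + %ΔQ = (+12.2%) + (-5.7584%) = +6.4416%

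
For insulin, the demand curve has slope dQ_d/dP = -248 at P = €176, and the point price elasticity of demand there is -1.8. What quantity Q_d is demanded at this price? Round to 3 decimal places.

24248.889

Ed = (dQ_d/dP)·(P/Q_d) ⇒ Q_d = (dQ_d/dP)·P/Ed = (-248)·176/(-1.8) = 24248.88888…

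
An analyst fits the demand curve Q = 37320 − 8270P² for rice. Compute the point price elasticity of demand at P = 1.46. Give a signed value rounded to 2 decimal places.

dQ/dP = −2·8270·P = -24148.4. At P = 1.46, Q = 19691.668.
Ed = (dQ/dP)·(P/Q) = (-24148.4) × (1.46/19691.668) = -1.7904…

-1.79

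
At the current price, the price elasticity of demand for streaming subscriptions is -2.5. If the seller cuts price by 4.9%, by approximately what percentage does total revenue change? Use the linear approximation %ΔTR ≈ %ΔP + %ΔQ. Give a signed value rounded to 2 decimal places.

%ΔQ ≈ Ed × %ΔP = (-2.5) × (-4.9%) = +12.2500%
%ΔTR ≈ %ΔP + %ΔQ = (-4.9%) + (+12.2500%) = +7.3500%

+7.35%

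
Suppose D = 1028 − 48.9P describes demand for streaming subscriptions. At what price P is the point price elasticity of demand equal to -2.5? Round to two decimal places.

15.02

Ed = −48.9P/(1028 − 48.9P). Set this equal to -2.5:
48.9P = 2.5·(1028 − 48.9P) ⇒ 48.9P(1 + 2.5) = 2.5·1028
P = 2.5·1028 / (48.9·3.5) = 15.0160…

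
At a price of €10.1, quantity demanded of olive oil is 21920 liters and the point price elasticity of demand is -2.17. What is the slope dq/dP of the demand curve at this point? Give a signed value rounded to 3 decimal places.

-4709.545

Ed = (dq/dP)·(P/q) ⇒ dq/dP = Ed·q/P = (-2.17)·21920/10.1 = -4709.54455…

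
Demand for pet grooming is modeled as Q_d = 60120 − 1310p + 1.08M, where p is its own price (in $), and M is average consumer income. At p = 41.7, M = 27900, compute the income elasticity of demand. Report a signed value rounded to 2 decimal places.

At the given values, Q_d = 60120 − 1310(41.7) + 1.08(27900) = 35625.
∂Q_d/∂M = 1.08.
E = (1.08) × (27900/35625) = 0.8458…

0.85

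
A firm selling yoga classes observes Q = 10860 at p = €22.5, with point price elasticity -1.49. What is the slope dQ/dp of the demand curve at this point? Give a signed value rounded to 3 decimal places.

-719.173

Ed = (dQ/dp)·(p/Q) ⇒ dQ/dp = Ed·Q/p = (-1.49)·10860/22.5 = -719.17333…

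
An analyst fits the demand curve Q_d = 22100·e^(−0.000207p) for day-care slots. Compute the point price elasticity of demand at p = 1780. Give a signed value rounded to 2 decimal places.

dQ_d/dp = −0.000207·Q_d = -3.16477. At p = 1780, Q_d = 15288.8.
Ed = (dQ_d/dp)·(p/Q_d) = (-3.16477) × (1780/15288.8) = -0.3684…

-0.37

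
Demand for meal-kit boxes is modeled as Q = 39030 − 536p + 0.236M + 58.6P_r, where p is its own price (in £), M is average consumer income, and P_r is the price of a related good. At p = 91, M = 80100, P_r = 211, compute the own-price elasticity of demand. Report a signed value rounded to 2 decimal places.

-2.27

At the given values, Q = 39030 − 536(91) + 0.236(80100) + 58.6(211) = 21522.2.
∂Q/∂p = −536.
E = (-536) × (91/21522.2) = -2.2663…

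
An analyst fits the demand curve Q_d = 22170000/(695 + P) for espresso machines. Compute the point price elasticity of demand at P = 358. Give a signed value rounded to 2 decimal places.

dQ_d/dP = −22170000/(695 + P)² = -19.9944. At P = 358, Q_d = 21054.1.
Ed = (dQ_d/dP)·(P/Q_d) = (-19.9944) × (358/21054.1) = -0.3399…

-0.34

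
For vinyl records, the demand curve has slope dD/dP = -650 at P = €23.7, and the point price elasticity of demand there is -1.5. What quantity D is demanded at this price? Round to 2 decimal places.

Ed = (dD/dP)·(P/D) ⇒ D = (dD/dP)·P/Ed = (-650)·23.7/(-1.5) = 10270

10270.00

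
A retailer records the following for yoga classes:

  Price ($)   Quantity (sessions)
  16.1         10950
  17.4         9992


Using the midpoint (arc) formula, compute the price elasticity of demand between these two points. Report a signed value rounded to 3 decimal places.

-1.179

%ΔQ = (9992 − 10950) / [(10950 + 9992)/2] = -958/10471 = -0.091490…
%ΔP = (17.4 − 16.1) / [(16.1 + 17.4)/2] = 1.3/16.75 = 0.077611…
Arc Ed = %ΔQ / %ΔP = (-958/10471) / (1.3/16.75) = -1.17882…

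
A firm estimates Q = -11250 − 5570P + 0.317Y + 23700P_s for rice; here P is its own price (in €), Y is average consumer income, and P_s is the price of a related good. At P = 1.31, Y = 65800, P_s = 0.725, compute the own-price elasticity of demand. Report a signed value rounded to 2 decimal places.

-0.37

At the given values, Q = -11250 − 5570(1.31) + 0.317(65800) + 23700(0.725) = 19494.4.
∂Q/∂P = −5570.
E = (-5570) × (1.31/19494.4) = -0.3742…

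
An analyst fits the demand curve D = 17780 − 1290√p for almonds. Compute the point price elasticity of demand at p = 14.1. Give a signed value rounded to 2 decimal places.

dD/dp = −1290/(2√p) = -171.771. At p = 14.1, D = 12936.1.
Ed = (dD/dp)·(p/D) = (-171.771) × (14.1/12936.1) = -0.1872…

-0.19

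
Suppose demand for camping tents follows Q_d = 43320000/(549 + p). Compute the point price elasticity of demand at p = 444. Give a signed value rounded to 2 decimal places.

dQ_d/dp = −43320000/(549 + p)² = -43.9329. At p = 444, Q_d = 43625.4.
Ed = (dQ_d/dp)·(p/Q_d) = (-43.9329) × (444/43625.4) = -0.4471…

-0.45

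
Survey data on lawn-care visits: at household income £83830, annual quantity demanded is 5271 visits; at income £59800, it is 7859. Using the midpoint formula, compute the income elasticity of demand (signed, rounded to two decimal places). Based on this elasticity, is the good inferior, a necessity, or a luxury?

-1.18; inferior

%ΔQ = (7859 − 5271)/[( 5271 + 7859)/2] = 2588/6565 = 0.394211…
%ΔIncome = (59800 − 83830)/[( 83830 + 59800)/2] = -24030/71815 = -0.334609…
E_income = (2588/6565) / (-24030/71815) = -1.1781…
E_income < 0 ⇒ inferior good.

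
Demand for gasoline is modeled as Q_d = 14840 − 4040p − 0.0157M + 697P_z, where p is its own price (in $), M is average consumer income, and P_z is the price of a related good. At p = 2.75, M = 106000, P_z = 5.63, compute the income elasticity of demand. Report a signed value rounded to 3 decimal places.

At the given values, Q_d = 14840 − 4040(2.75) − 0.0157(106000) + 697(5.63) = 5989.91.
∂Q_d/∂M = -0.0157.
E = (-0.0157) × (106000/5989.91) = -0.27783…

-0.278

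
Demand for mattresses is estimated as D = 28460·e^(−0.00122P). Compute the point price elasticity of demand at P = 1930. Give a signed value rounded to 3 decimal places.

dD/dP = −0.00122·D = -3.29613. At P = 1930, D = 2701.75.
Ed = (dD/dP)·(P/D) = (-3.29613) × (1930/2701.75) = -2.3546

-2.355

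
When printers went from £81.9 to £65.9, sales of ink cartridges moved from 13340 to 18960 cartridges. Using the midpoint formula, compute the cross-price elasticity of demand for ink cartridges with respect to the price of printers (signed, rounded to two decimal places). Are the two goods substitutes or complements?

%ΔQ_{ink cartridges} = (18960 − 13340)/avg = 5620/16150 = 0.347987…
%ΔP_{printers} = (65.9 − 81.9)/avg = -16/73.9 = -0.216508…
E_cross = (5620/16150) / (-16/73.9) = -1.6072…
E_cross < 0 ⇒ the goods are complements.

-1.61; complements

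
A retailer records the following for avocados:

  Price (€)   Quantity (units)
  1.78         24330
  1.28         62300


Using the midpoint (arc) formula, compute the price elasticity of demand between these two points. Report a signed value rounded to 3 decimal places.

%ΔQ = (62300 − 24330) / [(24330 + 62300)/2] = 37970/43315 = 0.876601…
%ΔP = (1.28 − 1.78) / [(1.78 + 1.28)/2] = -0.5/1.53 = -0.326797…
Arc Ed = %ΔQ / %ΔP = (37970/43315) / (-0.5/1.53) = -2.68240…

-2.682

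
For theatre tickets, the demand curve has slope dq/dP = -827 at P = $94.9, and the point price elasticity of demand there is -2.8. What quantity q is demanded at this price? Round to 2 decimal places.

28029.39

Ed = (dq/dP)·(P/q) ⇒ q = (dq/dP)·P/Ed = (-827)·94.9/(-2.8) = 28029.3928…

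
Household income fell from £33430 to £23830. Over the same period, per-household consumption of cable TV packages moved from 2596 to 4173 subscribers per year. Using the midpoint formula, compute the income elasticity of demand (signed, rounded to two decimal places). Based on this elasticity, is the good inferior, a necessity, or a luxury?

-1.39; inferior

%ΔQ = (4173 − 2596)/[( 2596 + 4173)/2] = 1577/3384.5 = 0.465947…
%ΔIncome = (23830 − 33430)/[( 33430 + 23830)/2] = -9600/28630 = -0.335312…
E_income = (1577/3384.5) / (-9600/28630) = -1.3895…
E_income < 0 ⇒ inferior good.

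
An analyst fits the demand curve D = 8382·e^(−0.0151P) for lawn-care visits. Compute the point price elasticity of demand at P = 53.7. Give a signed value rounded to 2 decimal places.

-0.81

dD/dP = −0.0151·D = -56.2559. At P = 53.7, D = 3725.56.
Ed = (dD/dP)·(P/D) = (-56.2559) × (53.7/3725.56) = -0.8108…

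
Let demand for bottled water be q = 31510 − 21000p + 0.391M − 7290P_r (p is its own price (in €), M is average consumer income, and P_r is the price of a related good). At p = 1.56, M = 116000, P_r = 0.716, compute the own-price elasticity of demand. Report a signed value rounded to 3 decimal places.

At the given values, q = 31510 − 21000(1.56) + 0.391(116000) − 7290(0.716) = 38886.36.
∂q/∂p = −21000.
E = (-21000) × (1.56/38886.36) = -0.84245…

-0.842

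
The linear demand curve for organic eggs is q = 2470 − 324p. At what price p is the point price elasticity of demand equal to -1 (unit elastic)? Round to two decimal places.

3.81

Ed = −324p/(2470 − 324p). Set this equal to -1:
324p = 1·(2470 − 324p) ⇒ 324p(1 + 1) = 1·2470
p = 1·2470 / (324·2) = 3.8117…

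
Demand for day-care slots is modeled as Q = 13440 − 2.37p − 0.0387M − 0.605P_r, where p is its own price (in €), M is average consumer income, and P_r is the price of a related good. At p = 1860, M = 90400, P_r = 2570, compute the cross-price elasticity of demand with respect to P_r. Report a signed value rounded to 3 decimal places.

At the given values, Q = 13440 − 2.37(1860) − 0.0387(90400) − 0.605(2570) = 3978.47.
∂Q/∂P_r = -0.605.
E = (-0.605) × (2570/3978.47) = -0.39081…

-0.391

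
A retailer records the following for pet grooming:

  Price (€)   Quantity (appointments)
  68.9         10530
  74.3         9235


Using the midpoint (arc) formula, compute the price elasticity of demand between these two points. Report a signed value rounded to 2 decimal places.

-1.74

%ΔQ = (9235 − 10530) / [(10530 + 9235)/2] = -1295/9882.5 = -0.131039…
%ΔP = (74.3 − 68.9) / [(68.9 + 74.3)/2] = 5.4/71.6 = 0.075418…
Arc Ed = %ΔQ / %ΔP = (-1295/9882.5) / (5.4/71.6) = -1.7374…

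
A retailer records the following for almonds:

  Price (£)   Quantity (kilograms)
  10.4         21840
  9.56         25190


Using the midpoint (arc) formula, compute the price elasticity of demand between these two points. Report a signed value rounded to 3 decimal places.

%ΔQ = (25190 − 21840) / [(21840 + 25190)/2] = 3350/23515 = 0.142462…
%ΔP = (9.56 − 10.4) / [(10.4 + 9.56)/2] = -0.84/9.98 = -0.084168…
Arc Ed = %ΔQ / %ΔP = (3350/23515) / (-0.84/9.98) = -1.69258…

-1.693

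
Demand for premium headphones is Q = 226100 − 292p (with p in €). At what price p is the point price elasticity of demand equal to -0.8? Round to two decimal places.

Ed = −292p/(226100 − 292p). Set this equal to -0.8:
292p = 0.8·(226100 − 292p) ⇒ 292p(1 + 0.8) = 0.8·226100
p = 0.8·226100 / (292·1.8) = 344.1400…

344.14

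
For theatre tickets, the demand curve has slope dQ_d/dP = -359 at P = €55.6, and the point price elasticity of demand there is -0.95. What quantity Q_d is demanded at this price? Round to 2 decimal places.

Ed = (dQ_d/dP)·(P/Q_d) ⇒ Q_d = (dQ_d/dP)·P/Ed = (-359)·55.6/(-0.95) = 21010.9473…

21010.95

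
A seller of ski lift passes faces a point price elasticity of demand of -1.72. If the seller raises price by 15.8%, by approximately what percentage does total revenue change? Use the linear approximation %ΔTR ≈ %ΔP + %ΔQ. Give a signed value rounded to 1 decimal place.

-11.4%

%ΔQ ≈ Ed × %ΔP = (-1.72) × (+15.8%) = -27.1760%
%ΔTR ≈ %ΔP + %ΔQ = (+15.8%) + (-27.1760%) = -11.3760%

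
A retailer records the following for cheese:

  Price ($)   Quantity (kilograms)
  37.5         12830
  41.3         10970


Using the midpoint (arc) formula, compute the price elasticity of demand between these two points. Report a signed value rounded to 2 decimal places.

%ΔQ = (10970 − 12830) / [(12830 + 10970)/2] = -1860/11900 = -0.156302…
%ΔP = (41.3 − 37.5) / [(37.5 + 41.3)/2] = 3.8/39.4 = 0.096446…
Arc Ed = %ΔQ / %ΔP = (-1860/11900) / (3.8/39.4) = -1.6206…

-1.62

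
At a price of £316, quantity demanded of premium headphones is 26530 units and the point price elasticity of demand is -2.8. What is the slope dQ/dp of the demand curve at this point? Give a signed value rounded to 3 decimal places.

Ed = (dQ/dp)·(p/Q) ⇒ dQ/dp = Ed·Q/p = (-2.8)·26530/316 = -235.07594…

-235.076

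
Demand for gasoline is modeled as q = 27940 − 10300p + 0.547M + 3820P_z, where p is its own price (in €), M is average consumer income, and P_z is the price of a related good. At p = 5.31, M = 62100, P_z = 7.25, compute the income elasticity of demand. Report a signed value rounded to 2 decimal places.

0.97

At the given values, q = 27940 − 10300(5.31) + 0.547(62100) + 3820(7.25) = 34910.7.
∂q/∂M = 0.547.
E = (0.547) × (62100/34910.7) = 0.9730…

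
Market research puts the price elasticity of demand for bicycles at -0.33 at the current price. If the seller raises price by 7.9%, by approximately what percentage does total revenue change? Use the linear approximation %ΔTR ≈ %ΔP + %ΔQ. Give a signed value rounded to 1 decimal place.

+5.3%

%ΔQ ≈ Ed × %ΔP = (-0.33) × (+7.9%) = -2.6070%
%ΔTR ≈ %ΔP + %ΔQ = (+7.9%) + (-2.6070%) = +5.2930%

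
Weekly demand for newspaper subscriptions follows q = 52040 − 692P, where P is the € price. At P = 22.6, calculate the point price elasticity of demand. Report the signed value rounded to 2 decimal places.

-0.43

dq/dP = −692. At P = 22.6, q = 52040 − 692(22.6) = 36400.8.
Ed = (dq/dP)·(P/q) = −692 × (22.6/36400.8) = -0.4296…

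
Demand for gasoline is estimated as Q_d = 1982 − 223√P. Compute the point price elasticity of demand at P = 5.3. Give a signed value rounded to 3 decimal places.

dQ_d/dP = −223/(2√P) = -48.4325. At P = 5.3, Q_d = 1468.62.
Ed = (dQ_d/dP)·(P/Q_d) = (-48.4325) × (5.3/1468.62) = -0.17478…

-0.175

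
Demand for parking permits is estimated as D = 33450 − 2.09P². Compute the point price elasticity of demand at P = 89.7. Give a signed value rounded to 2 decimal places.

-2.02

dD/dP = −2·2.09·P = -374.946. At P = 89.7, D = 16633.6719.
Ed = (dD/dP)·(P/D) = (-374.946) × (89.7/16633.6719) = -2.0219…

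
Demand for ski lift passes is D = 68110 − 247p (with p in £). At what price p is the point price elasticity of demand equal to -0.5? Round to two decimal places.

Ed = −247p/(68110 − 247p). Set this equal to -0.5:
247p = 0.5·(68110 − 247p) ⇒ 247p(1 + 0.5) = 0.5·68110
p = 0.5·68110 / (247·1.5) = 91.9163…

91.92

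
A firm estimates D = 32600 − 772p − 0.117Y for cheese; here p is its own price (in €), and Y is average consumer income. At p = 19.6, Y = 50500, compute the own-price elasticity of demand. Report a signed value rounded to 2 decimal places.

-1.31

At the given values, D = 32600 − 772(19.6) − 0.117(50500) = 11560.3.
∂D/∂p = −772.
E = (-772) × (19.6/11560.3) = -1.3088…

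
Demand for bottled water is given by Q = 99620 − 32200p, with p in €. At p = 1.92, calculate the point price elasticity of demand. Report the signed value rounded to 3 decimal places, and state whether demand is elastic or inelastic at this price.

-1.636; elastic

dQ/dp = −32200. At p = 1.92, Q = 99620 − 32200(1.92) = 37796.
Ed = (dQ/dp)·(p/Q) = −32200 × (1.92/37796) = -1.63572…
|Ed| = 1.636 > 1, so demand is elastic.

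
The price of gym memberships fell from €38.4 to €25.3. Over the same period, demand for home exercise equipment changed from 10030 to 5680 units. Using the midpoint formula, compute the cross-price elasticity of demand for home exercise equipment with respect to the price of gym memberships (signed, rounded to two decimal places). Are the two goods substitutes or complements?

%ΔQ_{home exercise equipment} = (5680 − 10030)/avg = -4350/7855 = -0.553787…
%ΔP_{gym memberships} = (25.3 − 38.4)/avg = -13.1/31.85 = -0.411302…
E_cross = (-4350/7855) / (-13.1/31.85) = 1.3464…
E_cross > 0 ⇒ the goods are substitutes.

1.35; substitutes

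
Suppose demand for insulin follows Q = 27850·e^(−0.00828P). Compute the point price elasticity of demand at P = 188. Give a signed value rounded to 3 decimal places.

dQ/dP = −0.00828·Q = -48.62. At P = 188, Q = 5871.99.
Ed = (dQ/dP)·(P/Q) = (-48.62) × (188/5871.99) = -1.55664

-1.557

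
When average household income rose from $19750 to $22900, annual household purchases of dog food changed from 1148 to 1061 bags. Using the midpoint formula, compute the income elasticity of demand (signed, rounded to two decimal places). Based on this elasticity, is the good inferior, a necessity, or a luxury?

%ΔQ = (1061 − 1148)/[( 1148 + 1061)/2] = -87/1104.5 = -0.078768…
%ΔIncome = (22900 − 19750)/[( 19750 + 22900)/2] = 3150/21325 = 0.147713…
E_income = (-87/1104.5) / (3150/21325) = -0.5332…
E_income < 0 ⇒ inferior good.

-0.53; inferior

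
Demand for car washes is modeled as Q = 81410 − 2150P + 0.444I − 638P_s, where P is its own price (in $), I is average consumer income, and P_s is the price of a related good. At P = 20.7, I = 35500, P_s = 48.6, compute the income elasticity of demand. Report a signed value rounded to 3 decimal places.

At the given values, Q = 81410 − 2150(20.7) + 0.444(35500) − 638(48.6) = 21660.2.
∂Q/∂I = 0.444.
E = (0.444) × (35500/21660.2) = 0.72769…

0.728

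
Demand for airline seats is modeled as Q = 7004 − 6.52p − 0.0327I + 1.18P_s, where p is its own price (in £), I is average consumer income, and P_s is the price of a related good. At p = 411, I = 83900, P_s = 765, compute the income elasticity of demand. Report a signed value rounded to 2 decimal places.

At the given values, Q = 7004 − 6.52(411) − 0.0327(83900) + 1.18(765) = 2483.45.
∂Q/∂I = -0.0327.
E = (-0.0327) × (83900/2483.45) = -1.1047…

-1.10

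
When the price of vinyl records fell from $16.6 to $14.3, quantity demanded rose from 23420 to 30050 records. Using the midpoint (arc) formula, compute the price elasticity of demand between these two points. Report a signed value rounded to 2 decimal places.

%ΔQ = (30050 − 23420) / [(23420 + 30050)/2] = 6630/26735 = 0.247989…
%ΔP = (14.3 − 16.6) / [(16.6 + 14.3)/2] = -2.3/15.45 = -0.148867…
Arc Ed = %ΔQ / %ΔP = (6630/26735) / (-2.3/15.45) = -1.6658…

-1.67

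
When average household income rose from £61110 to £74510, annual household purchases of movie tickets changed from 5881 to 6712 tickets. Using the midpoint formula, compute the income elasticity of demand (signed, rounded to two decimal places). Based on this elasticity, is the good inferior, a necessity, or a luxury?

0.67; necessity

%ΔQ = (6712 − 5881)/[( 5881 + 6712)/2] = 831/6296.5 = 0.131978…
%ΔIncome = (74510 − 61110)/[( 61110 + 74510)/2] = 13400/67810 = 0.197610…
E_income = (831/6296.5) / (13400/67810) = 0.6678…
0 < E_income < 1 ⇒ normal good, necessity.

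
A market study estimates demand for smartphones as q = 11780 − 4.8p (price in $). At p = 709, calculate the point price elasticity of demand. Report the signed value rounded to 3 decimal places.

-0.406

dq/dp = −4.8. At p = 709, q = 11780 − 4.8(709) = 8376.8.
Ed = (dq/dp)·(p/q) = −4.8 × (709/8376.8) = -0.40626…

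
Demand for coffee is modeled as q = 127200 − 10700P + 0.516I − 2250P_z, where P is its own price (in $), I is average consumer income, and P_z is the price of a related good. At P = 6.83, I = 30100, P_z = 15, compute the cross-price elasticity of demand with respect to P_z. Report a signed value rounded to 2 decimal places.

-0.94

At the given values, q = 127200 − 10700(6.83) + 0.516(30100) − 2250(15) = 35900.6.
∂q/∂P_z = -2250.
E = (-2250) × (15/35900.6) = -0.9400…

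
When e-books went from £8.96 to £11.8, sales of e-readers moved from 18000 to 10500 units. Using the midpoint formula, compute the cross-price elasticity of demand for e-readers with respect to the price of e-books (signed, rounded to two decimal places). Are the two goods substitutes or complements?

-1.92; complements

%ΔQ_{e-readers} = (10500 − 18000)/avg = -7500/14250 = -0.526315…
%ΔP_{e-books} = (11.8 − 8.96)/avg = 2.84/10.38 = 0.273603…
E_cross = (-7500/14250) / (2.84/10.38) = -1.9236…
E_cross < 0 ⇒ the goods are complements.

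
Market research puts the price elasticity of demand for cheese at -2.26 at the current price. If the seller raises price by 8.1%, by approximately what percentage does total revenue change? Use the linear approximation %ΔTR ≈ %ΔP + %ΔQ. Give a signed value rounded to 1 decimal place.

-10.2%

%ΔQ ≈ Ed × %ΔP = (-2.26) × (+8.1%) = -18.3060%
%ΔTR ≈ %ΔP + %ΔQ = (+8.1%) + (-18.3060%) = -10.2060%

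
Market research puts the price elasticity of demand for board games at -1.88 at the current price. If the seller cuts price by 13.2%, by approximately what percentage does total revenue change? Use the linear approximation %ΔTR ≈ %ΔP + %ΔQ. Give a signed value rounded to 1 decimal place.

%ΔQ ≈ Ed × %ΔP = (-1.88) × (-13.2%) = +24.8160%
%ΔTR ≈ %ΔP + %ΔQ = (-13.2%) + (+24.8160%) = +11.6160%

+11.6%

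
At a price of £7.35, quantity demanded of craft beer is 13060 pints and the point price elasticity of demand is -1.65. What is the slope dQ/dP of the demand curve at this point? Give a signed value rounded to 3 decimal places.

Ed = (dQ/dP)·(P/Q) ⇒ dQ/dP = Ed·Q/P = (-1.65)·13060/7.35 = -2931.83673…

-2931.837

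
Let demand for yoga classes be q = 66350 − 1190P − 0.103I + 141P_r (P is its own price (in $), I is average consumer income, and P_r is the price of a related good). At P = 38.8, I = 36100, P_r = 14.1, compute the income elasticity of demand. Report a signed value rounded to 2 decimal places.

At the given values, q = 66350 − 1190(38.8) − 0.103(36100) + 141(14.1) = 18447.8.
∂q/∂I = -0.103.
E = (-0.103) × (36100/18447.8) = -0.2015…

-0.20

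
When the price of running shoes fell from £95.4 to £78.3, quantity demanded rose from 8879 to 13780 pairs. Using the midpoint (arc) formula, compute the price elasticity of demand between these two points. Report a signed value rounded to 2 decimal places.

-2.20

%ΔQ = (13780 − 8879) / [(8879 + 13780)/2] = 4901/11329.5 = 0.432587…
%ΔP = (78.3 − 95.4) / [(95.4 + 78.3)/2] = -17.1/86.85 = -0.196891…
Arc Ed = %ΔQ / %ΔP = (4901/11329.5) / (-17.1/86.85) = -2.1970…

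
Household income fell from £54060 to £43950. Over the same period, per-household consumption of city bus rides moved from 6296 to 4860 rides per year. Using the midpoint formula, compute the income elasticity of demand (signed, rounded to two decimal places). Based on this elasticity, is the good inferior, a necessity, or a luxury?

%ΔQ = (4860 − 6296)/[( 6296 + 4860)/2] = -1436/5578 = -0.257439…
%ΔIncome = (43950 − 54060)/[( 54060 + 43950)/2] = -10110/49005 = -0.206305…
E_income = (-1436/5578) / (-10110/49005) = 1.2478…
E_income > 1 ⇒ normal good, luxury.

1.25; luxury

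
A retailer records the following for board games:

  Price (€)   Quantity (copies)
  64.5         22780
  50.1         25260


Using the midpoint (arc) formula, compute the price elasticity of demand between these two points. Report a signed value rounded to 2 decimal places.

%ΔQ = (25260 − 22780) / [(22780 + 25260)/2] = 2480/24020 = 0.103247…
%ΔP = (50.1 − 64.5) / [(64.5 + 50.1)/2] = -14.4/57.3 = -0.251308…
Arc Ed = %ΔQ / %ΔP = (2480/24020) / (-14.4/57.3) = -0.4108…

-0.41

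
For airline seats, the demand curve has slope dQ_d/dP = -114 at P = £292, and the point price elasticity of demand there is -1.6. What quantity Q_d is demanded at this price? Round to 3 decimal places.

20805.000

Ed = (dQ_d/dP)·(P/Q_d) ⇒ Q_d = (dQ_d/dP)·P/Ed = (-114)·292/(-1.6) = 20805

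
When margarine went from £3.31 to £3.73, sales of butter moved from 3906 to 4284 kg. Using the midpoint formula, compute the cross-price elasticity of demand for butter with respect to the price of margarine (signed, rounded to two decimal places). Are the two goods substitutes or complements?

%ΔQ_{butter} = (4284 − 3906)/avg = 378/4095 = 0.092307…
%ΔP_{margarine} = (3.73 − 3.31)/avg = 0.42/3.52 = 0.119318…
E_cross = (378/4095) / (0.42/3.52) = 0.7736…
E_cross > 0 ⇒ the goods are substitutes.

0.77; substitutes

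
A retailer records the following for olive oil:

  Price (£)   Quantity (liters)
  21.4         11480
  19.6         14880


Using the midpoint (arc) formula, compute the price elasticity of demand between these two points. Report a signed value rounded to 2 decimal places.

%ΔQ = (14880 − 11480) / [(11480 + 14880)/2] = 3400/13180 = 0.257966…
%ΔP = (19.6 − 21.4) / [(21.4 + 19.6)/2] = -1.8/20.5 = -0.087804…
Arc Ed = %ΔQ / %ΔP = (3400/13180) / (-1.8/20.5) = -2.9379…

-2.94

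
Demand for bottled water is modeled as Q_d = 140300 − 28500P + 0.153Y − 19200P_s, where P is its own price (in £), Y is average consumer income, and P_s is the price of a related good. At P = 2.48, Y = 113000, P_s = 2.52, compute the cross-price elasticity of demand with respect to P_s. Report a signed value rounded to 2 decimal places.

-1.26

At the given values, Q_d = 140300 − 28500(2.48) + 0.153(113000) − 19200(2.52) = 38525.
∂Q_d/∂P_s = -19200.
E = (-19200) × (2.52/38525) = -1.2559…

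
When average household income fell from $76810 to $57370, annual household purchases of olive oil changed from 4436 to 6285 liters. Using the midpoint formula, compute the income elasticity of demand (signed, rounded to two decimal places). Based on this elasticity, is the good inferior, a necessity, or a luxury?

-1.19; inferior

%ΔQ = (6285 − 4436)/[( 4436 + 6285)/2] = 1849/5360.5 = 0.344930…
%ΔIncome = (57370 − 76810)/[( 76810 + 57370)/2] = -19440/67090 = -0.289760…
E_income = (1849/5360.5) / (-19440/67090) = -1.1904…
E_income < 0 ⇒ inferior good.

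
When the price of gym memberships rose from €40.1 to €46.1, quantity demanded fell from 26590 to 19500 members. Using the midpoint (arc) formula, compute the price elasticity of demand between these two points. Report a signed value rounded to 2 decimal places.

%ΔQ = (19500 − 26590) / [(26590 + 19500)/2] = -7090/23045 = -0.307658…
%ΔP = (46.1 − 40.1) / [(40.1 + 46.1)/2] = 6/43.1 = 0.139211…
Arc Ed = %ΔQ / %ΔP = (-7090/23045) / (6/43.1) = -2.2100…

-2.21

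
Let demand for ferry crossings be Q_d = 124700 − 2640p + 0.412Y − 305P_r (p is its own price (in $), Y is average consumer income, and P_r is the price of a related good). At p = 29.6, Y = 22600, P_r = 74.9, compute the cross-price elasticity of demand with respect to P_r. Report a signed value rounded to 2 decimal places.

-0.69

At the given values, Q_d = 124700 − 2640(29.6) + 0.412(22600) − 305(74.9) = 33022.7.
∂Q_d/∂P_r = -305.
E = (-305) × (74.9/33022.7) = -0.6917…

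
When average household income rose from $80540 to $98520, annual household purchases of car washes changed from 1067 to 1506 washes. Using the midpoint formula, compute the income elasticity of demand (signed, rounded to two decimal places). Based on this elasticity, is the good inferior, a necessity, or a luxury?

1.70; luxury

%ΔQ = (1506 − 1067)/[( 1067 + 1506)/2] = 439/1286.5 = 0.341235…
%ΔIncome = (98520 − 80540)/[( 80540 + 98520)/2] = 17980/89530 = 0.200826…
E_income = (439/1286.5) / (17980/89530) = 1.6991…
E_income > 1 ⇒ normal good, luxury.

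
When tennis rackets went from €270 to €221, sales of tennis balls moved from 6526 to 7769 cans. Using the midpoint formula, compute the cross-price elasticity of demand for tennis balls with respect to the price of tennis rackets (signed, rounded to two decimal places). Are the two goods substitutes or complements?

-0.87; complements

%ΔQ_{tennis balls} = (7769 − 6526)/avg = 1243/7147.5 = 0.173906…
%ΔP_{tennis rackets} = (221 − 270)/avg = -49/245.5 = -0.199592…
E_cross = (1243/7147.5) / (-49/245.5) = -0.8713…
E_cross < 0 ⇒ the goods are complements.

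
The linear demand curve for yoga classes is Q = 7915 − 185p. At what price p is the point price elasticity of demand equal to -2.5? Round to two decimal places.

30.56

Ed = −185p/(7915 − 185p). Set this equal to -2.5:
185p = 2.5·(7915 − 185p) ⇒ 185p(1 + 2.5) = 2.5·7915
p = 2.5·7915 / (185·3.5) = 30.5598…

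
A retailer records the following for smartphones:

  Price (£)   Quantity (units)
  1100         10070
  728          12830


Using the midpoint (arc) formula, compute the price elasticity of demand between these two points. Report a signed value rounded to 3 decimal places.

%ΔQ = (12830 − 10070) / [(10070 + 12830)/2] = 2760/11450 = 0.241048…
%ΔP = (728 − 1100) / [(1100 + 728)/2] = -372/914 = -0.407002…
Arc Ed = %ΔQ / %ΔP = (2760/11450) / (-372/914) = -0.59225…

-0.592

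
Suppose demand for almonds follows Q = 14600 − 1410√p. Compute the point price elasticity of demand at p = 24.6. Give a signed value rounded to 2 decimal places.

-0.46

dQ/dp = −1410/(2√p) = -142.142. At p = 24.6, Q = 7606.63.
Ed = (dQ/dp)·(p/Q) = (-142.142) × (24.6/7606.63) = -0.4596…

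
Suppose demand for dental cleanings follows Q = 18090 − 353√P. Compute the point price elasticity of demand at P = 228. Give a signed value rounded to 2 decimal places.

-0.21

dQ/dP = −353/(2√P) = -11.689. At P = 228, Q = 12759.8.
Ed = (dQ/dP)·(P/Q) = (-11.689) × (228/12759.8) = -0.2088…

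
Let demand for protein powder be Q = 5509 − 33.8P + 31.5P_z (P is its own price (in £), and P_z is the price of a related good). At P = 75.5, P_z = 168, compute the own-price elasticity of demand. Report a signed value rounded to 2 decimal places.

-0.31

At the given values, Q = 5509 − 33.8(75.5) + 31.5(168) = 8249.1.
∂Q/∂P = −33.8.
E = (-33.8) × (75.5/8249.1) = -0.3093…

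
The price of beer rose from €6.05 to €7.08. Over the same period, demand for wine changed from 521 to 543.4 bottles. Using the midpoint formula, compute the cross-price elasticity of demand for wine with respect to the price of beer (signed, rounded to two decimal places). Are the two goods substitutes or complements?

%ΔQ_{wine} = (543.4 − 521)/avg = 22.4/532.2 = 0.042089…
%ΔP_{beer} = (7.08 − 6.05)/avg = 1.03/6.565 = 0.156892…
E_cross = (22.4/532.2) / (1.03/6.565) = 0.2682…
E_cross > 0 ⇒ the goods are substitutes.

0.27; substitutes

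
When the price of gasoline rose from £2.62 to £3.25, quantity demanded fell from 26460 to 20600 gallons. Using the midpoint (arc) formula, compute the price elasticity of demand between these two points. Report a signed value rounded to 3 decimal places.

%ΔQ = (20600 − 26460) / [(26460 + 20600)/2] = -5860/23530 = -0.249043…
%ΔP = (3.25 − 2.62) / [(2.62 + 3.25)/2] = 0.63/2.935 = 0.214650…
Arc Ed = %ΔQ / %ΔP = (-5860/23530) / (0.63/2.935) = -1.16022…

-1.160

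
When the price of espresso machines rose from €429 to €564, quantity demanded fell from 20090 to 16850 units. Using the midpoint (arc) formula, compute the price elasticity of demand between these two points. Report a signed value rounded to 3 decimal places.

%ΔQ = (16850 − 20090) / [(20090 + 16850)/2] = -3240/18470 = -0.175419…
%ΔP = (564 − 429) / [(429 + 564)/2] = 135/496.5 = 0.271903…
Arc Ed = %ΔQ / %ΔP = (-3240/18470) / (135/496.5) = -0.64515…

-0.645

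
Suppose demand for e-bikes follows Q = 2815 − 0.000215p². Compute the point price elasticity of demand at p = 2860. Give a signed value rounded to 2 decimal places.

-3.33

dQ/dp = −2·0.000215·p = -1.2298. At p = 2860, Q = 1056.386.
Ed = (dQ/dp)·(p/Q) = (-1.2298) × (2860/1056.386) = -3.3294…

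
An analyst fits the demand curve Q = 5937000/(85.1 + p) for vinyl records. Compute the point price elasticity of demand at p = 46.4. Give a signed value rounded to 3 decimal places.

dQ/dp = −5937000/(85.1 + p)² = -343.333. At p = 46.4, Q = 45148.3.
Ed = (dQ/dp)·(p/Q) = (-343.333) × (46.4/45148.3) = -0.35285…

-0.353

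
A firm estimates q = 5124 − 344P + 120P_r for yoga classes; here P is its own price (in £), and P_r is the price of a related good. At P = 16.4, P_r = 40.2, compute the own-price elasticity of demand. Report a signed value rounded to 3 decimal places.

At the given values, q = 5124 − 344(16.4) + 120(40.2) = 4306.4.
∂q/∂P = −344.
E = (-344) × (16.4/4306.4) = -1.31005…

-1.310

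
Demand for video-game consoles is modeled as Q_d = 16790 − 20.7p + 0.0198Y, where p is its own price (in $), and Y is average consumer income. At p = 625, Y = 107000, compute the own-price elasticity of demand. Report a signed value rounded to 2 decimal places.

-2.17

At the given values, Q_d = 16790 − 20.7(625) + 0.0198(107000) = 5971.1.
∂Q_d/∂p = −20.7.
E = (-20.7) × (625/5971.1) = -2.1666…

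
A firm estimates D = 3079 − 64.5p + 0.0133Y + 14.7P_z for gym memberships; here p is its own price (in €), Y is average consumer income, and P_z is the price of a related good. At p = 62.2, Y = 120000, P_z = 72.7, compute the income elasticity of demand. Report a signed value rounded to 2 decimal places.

At the given values, D = 3079 − 64.5(62.2) + 0.0133(120000) + 14.7(72.7) = 1731.79.
∂D/∂Y = 0.0133.
E = (0.0133) × (120000/1731.79) = 0.9215…

0.92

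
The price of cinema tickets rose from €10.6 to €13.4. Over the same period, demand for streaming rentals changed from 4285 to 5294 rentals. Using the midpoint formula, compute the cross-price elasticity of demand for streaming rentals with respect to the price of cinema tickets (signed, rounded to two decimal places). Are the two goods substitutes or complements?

0.90; substitutes

%ΔQ_{streaming rentals} = (5294 − 4285)/avg = 1009/4789.5 = 0.210669…
%ΔP_{cinema tickets} = (13.4 − 10.6)/avg = 2.8/12 = 0.233333…
E_cross = (1009/4789.5) / (2.8/12) = 0.9028…
E_cross > 0 ⇒ the goods are substitutes.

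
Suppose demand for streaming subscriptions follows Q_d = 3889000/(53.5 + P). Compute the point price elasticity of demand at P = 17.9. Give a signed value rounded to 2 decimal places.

dQ_d/dP = −3889000/(53.5 + P)² = -762.854. At P = 17.9, Q_d = 54467.8.
Ed = (dQ_d/dP)·(P/Q_d) = (-762.854) × (17.9/54467.8) = -0.2507…

-0.25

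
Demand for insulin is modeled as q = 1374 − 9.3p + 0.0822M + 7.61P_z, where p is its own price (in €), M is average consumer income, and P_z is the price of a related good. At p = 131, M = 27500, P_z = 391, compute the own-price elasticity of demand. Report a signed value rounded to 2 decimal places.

At the given values, q = 1374 − 9.3(131) + 0.0822(27500) + 7.61(391) = 5391.71.
∂q/∂p = −9.3.
E = (-9.3) × (131/5391.71) = -0.2259…

-0.23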